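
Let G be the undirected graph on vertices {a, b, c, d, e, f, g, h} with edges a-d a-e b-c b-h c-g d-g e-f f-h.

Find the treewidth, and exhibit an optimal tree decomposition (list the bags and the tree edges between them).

Treewidth 2.
One such decomposition:
Bags: B1 = {c, d, g}  B2 = {a, c, d}  B3 = {a, c, e}  B4 = {c, e, f}  B5 = {c, f, h}  B6 = {b, c, h}
Tree: B1–B2, B2–B3, B3–B4, B4–B5, B5–B6

Each bag holds 3 vertices, so the decomposition has width 2, which upper-bounds the treewidth. For the lower bound, G contains the cycle c–g–d–a–e–f–h–b–c, so G is not a forest; only forests have treewidth ≤ 1, hence tw(G) ≥ 2. Hence tw(G) = 2 exactly.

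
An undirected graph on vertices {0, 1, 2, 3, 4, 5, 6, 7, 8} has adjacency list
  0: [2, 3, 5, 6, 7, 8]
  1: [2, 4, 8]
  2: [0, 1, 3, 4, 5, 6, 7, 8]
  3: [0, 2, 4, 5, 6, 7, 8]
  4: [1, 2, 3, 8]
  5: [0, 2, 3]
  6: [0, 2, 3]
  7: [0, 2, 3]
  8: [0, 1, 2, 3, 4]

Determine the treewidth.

A width-3 tree decomposition is:
Bags: B1 = {0, 2, 3, 7}  B2 = {0, 2, 3, 8}  B3 = {0, 2, 3, 6}  B4 = {2, 3, 4, 8}  B5 = {1, 2, 4, 8}  B6 = {0, 2, 3, 5}
Tree: B1–B2, B1–B3, B2–B4, B4–B5, B3–B6
Each bag holds 4 vertices, so the decomposition has width 3, which upper-bounds the treewidth. On the other hand G contains the 4-clique {1, 2, 4, 8}. A clique must lie in a single bag of any decomposition, so no decomposition can have width below 3. The upper and lower bounds meet at 3, so that is the treewidth.

3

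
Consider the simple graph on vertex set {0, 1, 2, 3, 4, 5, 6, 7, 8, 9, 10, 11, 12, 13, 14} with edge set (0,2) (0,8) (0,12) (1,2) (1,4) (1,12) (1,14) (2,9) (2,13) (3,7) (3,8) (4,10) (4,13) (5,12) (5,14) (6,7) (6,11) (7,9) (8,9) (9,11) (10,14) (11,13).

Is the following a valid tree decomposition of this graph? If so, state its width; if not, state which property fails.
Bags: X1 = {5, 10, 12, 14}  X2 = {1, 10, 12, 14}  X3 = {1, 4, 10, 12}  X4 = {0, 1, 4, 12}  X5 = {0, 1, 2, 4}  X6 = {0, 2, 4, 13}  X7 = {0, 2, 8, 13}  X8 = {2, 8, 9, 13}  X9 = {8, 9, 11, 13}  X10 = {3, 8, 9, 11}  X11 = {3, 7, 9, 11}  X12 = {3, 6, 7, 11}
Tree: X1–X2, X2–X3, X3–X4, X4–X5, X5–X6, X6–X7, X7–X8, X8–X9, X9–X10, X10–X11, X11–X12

Yes; width 3.

Checking the three conditions: (i) the bags cover all of {0, 1, 2, 3, 4, 5, 6, 7, 8, 9, 10, 11, 12, 13, 14}; (ii) for each edge, some bag contains both endpoints; (iii) the bags containing any fixed vertex form a subtree. All hold, so the decomposition is valid with width 4 − 1 = 3.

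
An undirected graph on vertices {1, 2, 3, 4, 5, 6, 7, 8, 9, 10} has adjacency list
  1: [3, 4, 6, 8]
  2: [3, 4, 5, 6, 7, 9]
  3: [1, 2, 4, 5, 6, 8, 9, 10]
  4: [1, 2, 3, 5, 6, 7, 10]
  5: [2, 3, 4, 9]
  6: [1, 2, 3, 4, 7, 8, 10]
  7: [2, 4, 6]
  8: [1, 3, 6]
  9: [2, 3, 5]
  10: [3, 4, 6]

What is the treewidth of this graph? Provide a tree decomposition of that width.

Treewidth 3.
One optimal decomposition is:
Bags: B1 = {2, 3, 4, 6}  B2 = {3, 4, 6, 10}  B3 = {2, 3, 4, 5}  B4 = {1, 3, 4, 6}  B5 = {2, 3, 5, 9}  B6 = {1, 3, 6, 8}  B7 = {2, 4, 6, 7}
Tree: B1–B2, B1–B3, B2–B4, B3–B5, B4–B6, B1–B7

The largest bag has 4 vertices, giving width 3; this decomposition certifies tw(G) ≤ 3. For the lower bound, the 4 vertices {1, 3, 6, 8} are pairwise adjacent, and any tree decomposition puts a clique entirely inside one bag — forcing width ≥ 3. Hence tw(G) = 3 exactly.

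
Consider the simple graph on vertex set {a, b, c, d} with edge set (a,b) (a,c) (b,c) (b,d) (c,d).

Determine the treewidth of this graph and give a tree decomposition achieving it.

Each bag holds 3 vertices, so the decomposition has width 2, which upper-bounds the treewidth. For the lower bound, the 3 vertices {b, c, d} are pairwise adjacent, and any tree decomposition puts a clique entirely inside one bag — forcing width ≥ 2. Combining the bounds, tw(G) = 2.

Treewidth 2.
One optimal decomposition is:
Bags: B1 = {a, b, c}  B2 = {b, c, d}
Tree: B1–B2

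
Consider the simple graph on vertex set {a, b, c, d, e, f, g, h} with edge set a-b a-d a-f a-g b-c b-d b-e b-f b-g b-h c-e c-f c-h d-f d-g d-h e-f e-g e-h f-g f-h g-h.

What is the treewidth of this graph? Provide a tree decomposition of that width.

The largest bag has 5 vertices, giving width 4; this decomposition certifies tw(G) ≤ 4. For the lower bound, the 5 vertices {b, d, f, g, h} are pairwise adjacent, and any tree decomposition puts a clique entirely inside one bag — forcing width ≥ 4. The upper and lower bounds meet at 4, so that is the treewidth.

Treewidth 4.
One optimal decomposition is:
Bags: B1 = {b, d, f, g, h}  B2 = {b, e, f, g, h}  B3 = {b, c, e, f, h}  B4 = {a, b, d, f, g}
Tree: B1–B2, B2–B3, B1–B4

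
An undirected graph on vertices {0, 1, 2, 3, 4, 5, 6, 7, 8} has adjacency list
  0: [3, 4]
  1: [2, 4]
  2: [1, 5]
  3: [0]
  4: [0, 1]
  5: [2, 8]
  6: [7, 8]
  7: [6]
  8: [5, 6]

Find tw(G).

A width-1 tree decomposition is:
Bags: B1 = {6, 7}  B2 = {6, 8}  B3 = {5, 8}  B4 = {2, 5}  B5 = {1, 2}  B6 = {1, 4}  B7 = {0, 4}  B8 = {0, 3}
Tree: B1–B2, B2–B3, B3–B4, B4–B5, B5–B6, B6–B7, B7–B8
The largest bag has 2 vertices, giving width 1; this decomposition certifies tw(G) ≤ 1. G has an edge, so its treewidth is at least 1. Therefore the treewidth is 1.

1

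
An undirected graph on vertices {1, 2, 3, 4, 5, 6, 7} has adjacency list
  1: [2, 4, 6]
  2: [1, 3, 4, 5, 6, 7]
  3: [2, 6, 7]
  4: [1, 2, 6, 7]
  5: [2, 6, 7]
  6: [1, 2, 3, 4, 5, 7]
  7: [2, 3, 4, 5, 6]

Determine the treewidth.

A width-3 tree decomposition is:
Bags: B1 = {1, 2, 4, 6}  B2 = {2, 4, 6, 7}  B3 = {2, 3, 6, 7}  B4 = {2, 5, 6, 7}
Tree: B1–B2, B2–B3, B2–B4
The largest bag has 4 vertices, giving width 3; this decomposition certifies tw(G) ≤ 3. For the lower bound, the 4 vertices {1, 2, 4, 6} are pairwise adjacent, and any tree decomposition puts a clique entirely inside one bag — forcing width ≥ 3. The upper and lower bounds meet at 3, so that is the treewidth.

3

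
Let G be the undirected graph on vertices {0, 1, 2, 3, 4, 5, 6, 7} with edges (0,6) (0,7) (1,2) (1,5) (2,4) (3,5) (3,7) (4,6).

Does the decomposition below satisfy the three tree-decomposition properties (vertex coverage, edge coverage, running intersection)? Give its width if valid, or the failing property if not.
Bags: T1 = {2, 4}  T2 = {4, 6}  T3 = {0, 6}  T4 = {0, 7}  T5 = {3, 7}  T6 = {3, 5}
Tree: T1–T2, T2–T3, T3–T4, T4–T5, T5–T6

A tree decomposition must satisfy three properties: every vertex lies in some bag; for every edge, both endpoints lie together in some bag; and for every vertex, the bags containing it form a connected subtree. Here vertex 1 appears in no bag, so the decomposition is invalid.

No — vertex 1 appears in no bag.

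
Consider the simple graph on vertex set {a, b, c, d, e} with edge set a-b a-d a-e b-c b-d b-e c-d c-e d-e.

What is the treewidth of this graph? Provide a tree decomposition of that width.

Treewidth 3.
One optimal decomposition is:
Bags: B1 = {a, b, d, e}  B2 = {b, c, d, e}
Tree: B1–B2

Every bag has size at most 4, so the width is 4 − 1 = 3 and tw(G) ≤ 3. On the other hand G contains the 4-clique {b, c, d, e}. A clique must lie in a single bag of any decomposition, so no decomposition can have width below 3. Hence tw(G) = 3 exactly.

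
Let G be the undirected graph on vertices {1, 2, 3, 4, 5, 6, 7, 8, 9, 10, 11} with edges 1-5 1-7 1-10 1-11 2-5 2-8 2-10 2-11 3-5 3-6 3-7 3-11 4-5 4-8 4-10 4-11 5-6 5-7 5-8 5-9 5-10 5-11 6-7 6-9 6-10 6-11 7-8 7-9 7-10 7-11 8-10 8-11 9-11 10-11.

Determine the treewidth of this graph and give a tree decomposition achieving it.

Every bag has size at most 5, so the width is 5 − 1 = 4 and tw(G) ≤ 4. For the lower bound, the 5 vertices {2, 5, 8, 10, 11} are pairwise adjacent, and any tree decomposition puts a clique entirely inside one bag — forcing width ≥ 4. The upper and lower bounds meet at 4, so that is the treewidth.

Treewidth 4.
One such decomposition:
Bags: B1 = {5, 7, 8, 10, 11}  B2 = {1, 5, 7, 10, 11}  B3 = {2, 5, 8, 10, 11}  B4 = {4, 5, 8, 10, 11}  B5 = {5, 6, 7, 10, 11}  B6 = {3, 5, 6, 7, 11}  B7 = {5, 6, 7, 9, 11}
Tree: B1–B2, B1–B3, B3–B4, B1–B5, B5–B6, B6–B7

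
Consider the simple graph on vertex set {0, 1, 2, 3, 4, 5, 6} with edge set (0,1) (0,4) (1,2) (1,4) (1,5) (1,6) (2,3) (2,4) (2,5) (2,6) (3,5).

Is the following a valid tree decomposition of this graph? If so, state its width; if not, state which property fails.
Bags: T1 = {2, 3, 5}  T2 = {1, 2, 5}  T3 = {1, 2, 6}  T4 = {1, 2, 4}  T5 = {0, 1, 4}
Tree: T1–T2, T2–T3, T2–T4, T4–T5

Checking the three conditions: (i) the bags cover all of {0, 1, 2, 3, 4, 5, 6}; (ii) for each edge, some bag contains both endpoints; (iii) the bags containing any fixed vertex form a subtree. All hold, so the decomposition is valid with width 3 − 1 = 2.

Yes; width 2.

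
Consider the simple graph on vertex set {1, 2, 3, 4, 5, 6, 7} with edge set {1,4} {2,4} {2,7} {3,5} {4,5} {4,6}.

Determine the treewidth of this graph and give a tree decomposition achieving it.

Each bag holds 2 vertices, so the decomposition has width 1, which upper-bounds the treewidth. Any graph with an edge has treewidth ≥ 1, and G has the edge 2–4. The upper and lower bounds meet at 1, so that is the treewidth.

Treewidth 1.
One optimal decomposition is:
Bags: B1 = {2, 4}  B2 = {4, 6}  B3 = {2, 7}  B4 = {1, 4}  B5 = {4, 5}  B6 = {3, 5}
Tree: B1–B2, B1–B3, B1–B4, B2–B5, B5–B6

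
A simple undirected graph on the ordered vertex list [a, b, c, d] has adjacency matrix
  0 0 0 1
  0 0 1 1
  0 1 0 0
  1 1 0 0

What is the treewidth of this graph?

1

A width-1 tree decomposition is:
Bags: B1 = {b, d}  B2 = {b, c}  B3 = {a, d}
Tree: B1–B2, B1–B3
The largest bag has 2 vertices, giving width 1; this decomposition certifies tw(G) ≤ 1. Since G has at least one edge (e.g. b–d), it is not an edgeless graph, so tw(G) ≥ 1. The upper and lower bounds meet at 1, so that is the treewidth.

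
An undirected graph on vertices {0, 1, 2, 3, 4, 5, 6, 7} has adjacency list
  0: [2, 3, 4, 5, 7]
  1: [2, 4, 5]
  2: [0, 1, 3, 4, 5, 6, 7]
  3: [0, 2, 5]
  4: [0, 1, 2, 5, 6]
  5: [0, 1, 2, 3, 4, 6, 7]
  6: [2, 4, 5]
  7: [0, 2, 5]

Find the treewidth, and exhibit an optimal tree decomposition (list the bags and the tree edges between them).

Treewidth 3.
Bags: B1 = {0, 2, 3, 5}  B2 = {0, 2, 5, 7}  B3 = {0, 2, 4, 5}  B4 = {2, 4, 5, 6}  B5 = {1, 2, 4, 5}
Tree: B1–B2, B2–B3, B3–B4, B4–B5

The largest bag has 4 vertices, giving width 3; this decomposition certifies tw(G) ≤ 3. For the lower bound, the 4 vertices {0, 2, 3, 5} are pairwise adjacent, and any tree decomposition puts a clique entirely inside one bag — forcing width ≥ 3. The upper and lower bounds meet at 3, so that is the treewidth.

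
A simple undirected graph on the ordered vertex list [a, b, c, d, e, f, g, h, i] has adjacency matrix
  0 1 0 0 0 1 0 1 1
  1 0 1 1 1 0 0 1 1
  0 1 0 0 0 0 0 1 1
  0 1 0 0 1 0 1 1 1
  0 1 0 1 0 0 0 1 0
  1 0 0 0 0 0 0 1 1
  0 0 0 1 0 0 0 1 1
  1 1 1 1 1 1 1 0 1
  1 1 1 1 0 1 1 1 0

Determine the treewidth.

A width-3 tree decomposition is:
Bags: B1 = {b, c, h, i}  B2 = {a, b, h, i}  B3 = {b, d, h, i}  B4 = {b, d, e, h}  B5 = {d, g, h, i}  B6 = {a, f, h, i}
Tree: B1–B2, B2–B3, B3–B4, B3–B5, B2–B6
Every bag has size at most 4, so the width is 4 − 1 = 3 and tw(G) ≤ 3. Conversely, {b, d, e, h} is a clique of size 4, and the vertices of any clique must share a bag in every tree decomposition; so some bag has ≥ 4 vertices and tw(G) ≥ 3. Combining the bounds, tw(G) = 3.

3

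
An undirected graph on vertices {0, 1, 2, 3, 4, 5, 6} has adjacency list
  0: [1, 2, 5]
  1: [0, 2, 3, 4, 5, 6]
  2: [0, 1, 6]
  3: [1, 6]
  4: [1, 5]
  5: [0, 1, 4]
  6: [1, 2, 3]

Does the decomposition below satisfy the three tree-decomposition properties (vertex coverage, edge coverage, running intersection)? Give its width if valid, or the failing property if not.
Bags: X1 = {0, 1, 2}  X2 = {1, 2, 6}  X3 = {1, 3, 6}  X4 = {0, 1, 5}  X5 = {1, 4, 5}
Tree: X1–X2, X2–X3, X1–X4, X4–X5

Checking the three conditions: (i) the bags cover all of {0, 1, 2, 3, 4, 5, 6}; (ii) for each edge, some bag contains both endpoints; (iii) the bags containing any fixed vertex form a subtree. All hold, so the decomposition is valid with width 3 − 1 = 2.

Yes; width 2.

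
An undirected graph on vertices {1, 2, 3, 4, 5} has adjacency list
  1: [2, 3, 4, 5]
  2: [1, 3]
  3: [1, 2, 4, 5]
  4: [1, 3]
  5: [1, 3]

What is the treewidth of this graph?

2

A width-2 tree decomposition is:
Bags: B1 = {1, 3, 5}  B2 = {1, 2, 3}  B3 = {1, 3, 4}
Tree: B1–B2, B1–B3
The largest bag has 3 vertices, giving width 2; this decomposition certifies tw(G) ≤ 2. Conversely, {1, 2, 3} is a clique of size 3, and the vertices of any clique must share a bag in every tree decomposition; so some bag has ≥ 3 vertices and tw(G) ≥ 2. Therefore the treewidth is 2.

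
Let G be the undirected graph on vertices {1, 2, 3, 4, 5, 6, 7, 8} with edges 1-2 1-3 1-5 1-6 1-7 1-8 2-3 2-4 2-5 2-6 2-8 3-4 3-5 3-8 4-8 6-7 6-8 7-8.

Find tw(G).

3

A width-3 tree decomposition is:
Bags: B1 = {2, 3, 4, 8}  B2 = {1, 2, 3, 8}  B3 = {1, 2, 6, 8}  B4 = {1, 2, 3, 5}  B5 = {1, 6, 7, 8}
Tree: B1–B2, B2–B3, B2–B4, B3–B5
Each bag holds 4 vertices, so the decomposition has width 3, which upper-bounds the treewidth. On the other hand G contains the 4-clique {1, 2, 3, 8}. A clique must lie in a single bag of any decomposition, so no decomposition can have width below 3. Combining the bounds, tw(G) = 3.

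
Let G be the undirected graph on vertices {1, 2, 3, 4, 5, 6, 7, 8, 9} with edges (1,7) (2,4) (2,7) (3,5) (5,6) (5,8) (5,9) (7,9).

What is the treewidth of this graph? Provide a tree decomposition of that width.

Each bag holds 2 vertices, so the decomposition has width 1, which upper-bounds the treewidth. Since G has at least one edge (e.g. 9–5), it is not an edgeless graph, so tw(G) ≥ 1. The upper and lower bounds meet at 1, so that is the treewidth.

Treewidth 1.
Bags: B1 = {5, 9}  B2 = {5, 8}  B3 = {7, 9}  B4 = {5, 6}  B5 = {2, 7}  B6 = {2, 4}  B7 = {3, 5}  B8 = {1, 7}
Tree: B1–B2, B1–B3, B1–B4, B3–B5, B5–B6, B2–B7, B5–B8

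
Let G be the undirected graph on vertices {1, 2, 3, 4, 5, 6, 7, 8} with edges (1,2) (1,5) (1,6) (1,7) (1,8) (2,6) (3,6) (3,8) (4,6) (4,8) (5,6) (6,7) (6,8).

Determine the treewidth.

2

A width-2 tree decomposition is:
Bags: B1 = {4, 6, 8}  B2 = {1, 6, 8}  B3 = {1, 2, 6}  B4 = {3, 6, 8}  B5 = {1, 5, 6}  B6 = {1, 6, 7}
Tree: B1–B2, B2–B3, B2–B4, B3–B5, B5–B6
Each bag holds 3 vertices, so the decomposition has width 2, which upper-bounds the treewidth. Conversely, {1, 6, 8} is a clique of size 3, and the vertices of any clique must share a bag in every tree decomposition; so some bag has ≥ 3 vertices and tw(G) ≥ 2. Hence tw(G) = 2 exactly.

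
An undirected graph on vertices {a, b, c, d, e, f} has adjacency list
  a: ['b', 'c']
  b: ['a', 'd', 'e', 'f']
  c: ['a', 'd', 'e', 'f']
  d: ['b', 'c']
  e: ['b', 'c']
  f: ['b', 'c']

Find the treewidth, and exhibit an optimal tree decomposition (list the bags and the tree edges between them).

The largest bag has 3 vertices, giving width 2; this decomposition certifies tw(G) ≤ 2. Since a–c–f–b–a is a cycle in G, G is not acyclic. Forests are exactly the graphs of treewidth ≤ 1, so tw(G) ≥ 2. Hence tw(G) = 2 exactly.

Treewidth 2.
Bags: B1 = {a, b, c}  B2 = {b, c, f}  B3 = {b, c, d}  B4 = {b, c, e}
Tree: B1–B2, B2–B3, B3–B4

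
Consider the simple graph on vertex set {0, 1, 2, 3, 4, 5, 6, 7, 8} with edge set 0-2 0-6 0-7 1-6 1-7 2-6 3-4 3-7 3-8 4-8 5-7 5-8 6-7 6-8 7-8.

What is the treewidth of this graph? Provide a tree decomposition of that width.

Every bag has size at most 3, so the width is 3 − 1 = 2 and tw(G) ≤ 2. Conversely, {0, 2, 6} is a clique of size 3, and the vertices of any clique must share a bag in every tree decomposition; so some bag has ≥ 3 vertices and tw(G) ≥ 2. Hence tw(G) = 2 exactly.

Treewidth 2.
One such decomposition:
Bags: B1 = {6, 7, 8}  B2 = {0, 6, 7}  B3 = {3, 7, 8}  B4 = {1, 6, 7}  B5 = {3, 4, 8}  B6 = {0, 2, 6}  B7 = {5, 7, 8}
Tree: B1–B2, B1–B3, B1–B4, B3–B5, B2–B6, B1–B7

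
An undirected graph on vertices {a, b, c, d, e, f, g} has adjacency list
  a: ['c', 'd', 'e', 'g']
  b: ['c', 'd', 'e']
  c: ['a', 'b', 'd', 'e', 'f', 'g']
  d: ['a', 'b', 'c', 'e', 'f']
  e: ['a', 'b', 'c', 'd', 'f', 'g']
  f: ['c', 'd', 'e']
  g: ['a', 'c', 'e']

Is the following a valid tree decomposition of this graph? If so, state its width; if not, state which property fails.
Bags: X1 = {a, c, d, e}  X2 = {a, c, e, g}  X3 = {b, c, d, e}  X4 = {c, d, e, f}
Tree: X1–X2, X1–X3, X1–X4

Checking the three conditions: (i) the bags cover all of {a, b, c, d, e, f, g}; (ii) for each edge, some bag contains both endpoints; (iii) the bags containing any fixed vertex form a subtree. All hold, so the decomposition is valid with width 4 − 1 = 3.

Yes; width 3.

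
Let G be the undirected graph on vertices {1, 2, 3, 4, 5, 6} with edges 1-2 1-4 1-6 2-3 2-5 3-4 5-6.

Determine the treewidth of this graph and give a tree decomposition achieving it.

Each bag holds 3 vertices, so the decomposition has width 2, which upper-bounds the treewidth. For the lower bound, G contains the cycle 5–6–1–2–5, so G is not a forest; only forests have treewidth ≤ 1, hence tw(G) ≥ 2. Hence tw(G) = 2 exactly.

Treewidth 2.
One such decomposition:
Bags: B1 = {2, 5, 6}  B2 = {1, 2, 6}  B3 = {1, 2, 3}  B4 = {1, 3, 4}
Tree: B1–B2, B2–B3, B3–B4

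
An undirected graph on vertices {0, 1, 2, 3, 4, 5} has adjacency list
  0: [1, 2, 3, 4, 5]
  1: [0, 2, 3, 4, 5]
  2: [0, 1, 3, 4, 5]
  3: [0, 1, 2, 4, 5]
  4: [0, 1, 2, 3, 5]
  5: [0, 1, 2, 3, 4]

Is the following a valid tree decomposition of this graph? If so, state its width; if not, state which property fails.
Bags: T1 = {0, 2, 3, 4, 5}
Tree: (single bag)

A tree decomposition must satisfy three properties: every vertex lies in some bag; for every edge, both endpoints lie together in some bag; and for every vertex, the bags containing it form a connected subtree. Here vertex 1 appears in no bag, so the decomposition is invalid.

No — vertex 1 appears in no bag.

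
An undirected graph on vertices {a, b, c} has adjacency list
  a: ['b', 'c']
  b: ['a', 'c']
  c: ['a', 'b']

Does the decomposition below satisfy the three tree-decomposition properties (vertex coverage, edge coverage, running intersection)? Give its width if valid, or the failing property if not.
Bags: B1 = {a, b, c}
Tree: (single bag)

Vertex coverage: the bags together contain {a, b, c}, the full vertex set. Edge coverage: each edge of G has both endpoints in at least one bag. Running intersection: for every vertex, the bags containing it form a connected subtree. All three properties hold, so this is a valid tree decomposition of width max|bag| − 1 = 2, and hence tw(G) ≤ 2.

Yes; width 2.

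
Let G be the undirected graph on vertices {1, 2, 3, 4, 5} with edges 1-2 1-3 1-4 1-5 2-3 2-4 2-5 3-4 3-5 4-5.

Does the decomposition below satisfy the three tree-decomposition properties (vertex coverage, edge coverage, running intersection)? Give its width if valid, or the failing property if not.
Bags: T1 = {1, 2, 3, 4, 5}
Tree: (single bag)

Every vertex of G appears in some bag (union = {1, 2, 3, 4, 5}); every edge is covered by a bag; and for each vertex v the set of bags containing v is connected in the bag tree. The decomposition is therefore valid. The largest bag has 5 vertices, so the width is 4.

Yes; width 4.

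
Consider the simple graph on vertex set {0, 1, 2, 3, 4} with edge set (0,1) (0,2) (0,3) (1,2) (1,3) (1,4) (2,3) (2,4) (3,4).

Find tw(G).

A width-3 tree decomposition is:
Bags: B1 = {0, 1, 2, 3}  B2 = {1, 2, 3, 4}
Tree: B1–B2
Each bag holds 4 vertices, so the decomposition has width 3, which upper-bounds the treewidth. On the other hand G contains the 4-clique {0, 1, 2, 3}. A clique must lie in a single bag of any decomposition, so no decomposition can have width below 3. Combining the bounds, tw(G) = 3.

3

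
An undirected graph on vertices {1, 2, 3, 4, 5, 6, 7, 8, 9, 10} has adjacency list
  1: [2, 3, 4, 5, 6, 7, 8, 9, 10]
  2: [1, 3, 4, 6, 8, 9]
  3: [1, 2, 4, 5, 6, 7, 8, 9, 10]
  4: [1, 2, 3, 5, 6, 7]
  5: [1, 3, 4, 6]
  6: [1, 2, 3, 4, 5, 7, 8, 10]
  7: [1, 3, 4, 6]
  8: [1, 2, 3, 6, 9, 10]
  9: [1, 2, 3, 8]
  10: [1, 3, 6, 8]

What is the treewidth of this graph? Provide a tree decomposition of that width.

Treewidth 4.
One optimal decomposition is:
Bags: B1 = {1, 2, 3, 4, 6}  B2 = {1, 2, 3, 6, 8}  B3 = {1, 3, 6, 8, 10}  B4 = {1, 3, 4, 6, 7}  B5 = {1, 2, 3, 8, 9}  B6 = {1, 3, 4, 5, 6}
Tree: B1–B2, B2–B3, B1–B4, B2–B5, B4–B6

Every bag has size at most 5, so the width is 5 − 1 = 4 and tw(G) ≤ 4. For the lower bound, the 5 vertices {1, 2, 3, 8, 9} are pairwise adjacent, and any tree decomposition puts a clique entirely inside one bag — forcing width ≥ 4. Hence tw(G) = 4 exactly.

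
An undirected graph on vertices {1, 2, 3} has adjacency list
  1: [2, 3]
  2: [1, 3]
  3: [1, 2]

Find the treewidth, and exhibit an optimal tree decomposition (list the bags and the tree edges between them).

Treewidth 2.
One optimal decomposition is:
Bags: B1 = {1, 2, 3}
Tree: (single bag)

A single bag containing all 3 vertices is trivially a valid decomposition of width 2. For the lower bound, the 3 vertices {1, 2, 3} are pairwise adjacent, and any tree decomposition puts a clique entirely inside one bag — forcing width ≥ 2. Combining the bounds, tw(G) = 2.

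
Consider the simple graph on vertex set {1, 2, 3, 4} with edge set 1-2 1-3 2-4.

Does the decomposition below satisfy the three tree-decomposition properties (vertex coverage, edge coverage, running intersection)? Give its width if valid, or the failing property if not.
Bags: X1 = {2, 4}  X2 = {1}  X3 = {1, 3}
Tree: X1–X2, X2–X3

A tree decomposition must satisfy three properties: every vertex lies in some bag; for every edge, both endpoints lie together in some bag; and for every vertex, the bags containing it form a connected subtree. Here edge (2,1) lies in no bag, so the decomposition is invalid.

No — edge (2,1) lies in no bag.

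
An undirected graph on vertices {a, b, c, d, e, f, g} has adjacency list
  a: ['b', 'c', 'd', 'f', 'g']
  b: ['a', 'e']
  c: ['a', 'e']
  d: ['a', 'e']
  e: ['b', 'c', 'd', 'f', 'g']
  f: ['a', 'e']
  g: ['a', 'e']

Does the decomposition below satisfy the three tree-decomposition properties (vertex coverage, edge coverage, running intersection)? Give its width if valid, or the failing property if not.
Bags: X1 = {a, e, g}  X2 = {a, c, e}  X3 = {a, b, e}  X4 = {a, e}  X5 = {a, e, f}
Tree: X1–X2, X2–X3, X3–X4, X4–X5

No — vertex d appears in no bag.

A tree decomposition must satisfy three properties: every vertex lies in some bag; for every edge, both endpoints lie together in some bag; and for every vertex, the bags containing it form a connected subtree. Here vertex d appears in no bag, so the decomposition is invalid.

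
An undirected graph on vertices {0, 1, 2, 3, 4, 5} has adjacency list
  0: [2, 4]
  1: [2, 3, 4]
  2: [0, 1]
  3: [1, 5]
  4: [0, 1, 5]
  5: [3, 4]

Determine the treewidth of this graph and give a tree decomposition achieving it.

Every bag has size at most 3, so the width is 3 − 1 = 2 and tw(G) ≤ 2. Since 0–2–1–4–0 is a cycle in G, G is not acyclic. Forests are exactly the graphs of treewidth ≤ 1, so tw(G) ≥ 2. Therefore the treewidth is 2.

Treewidth 2.
Bags: B1 = {0, 2, 4}  B2 = {1, 2, 4}  B3 = {1, 4, 5}  B4 = {1, 3, 5}
Tree: B1–B2, B2–B3, B3–B4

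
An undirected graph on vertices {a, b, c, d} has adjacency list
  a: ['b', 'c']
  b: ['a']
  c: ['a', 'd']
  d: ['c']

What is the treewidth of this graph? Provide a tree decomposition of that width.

Each bag holds 2 vertices, so the decomposition has width 1, which upper-bounds the treewidth. Since G has at least one edge (e.g. b–a), it is not an edgeless graph, so tw(G) ≥ 1. Combining the bounds, tw(G) = 1.

Treewidth 1.
One such decomposition:
Bags: B1 = {a, b}  B2 = {a, c}  B3 = {c, d}
Tree: B1–B2, B2–B3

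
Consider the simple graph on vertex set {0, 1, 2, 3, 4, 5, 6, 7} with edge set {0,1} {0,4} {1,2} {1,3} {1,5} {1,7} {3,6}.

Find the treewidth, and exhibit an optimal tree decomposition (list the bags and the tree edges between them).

Every bag has size at most 2, so the width is 2 − 1 = 1 and tw(G) ≤ 1. Any graph with an edge has treewidth ≥ 1, and G has the edge 7–1. Therefore the treewidth is 1.

Treewidth 1.
One such decomposition:
Bags: B1 = {1, 7}  B2 = {0, 1}  B3 = {0, 4}  B4 = {1, 3}  B5 = {1, 2}  B6 = {3, 6}  B7 = {1, 5}
Tree: B1–B2, B2–B3, B1–B4, B2–B5, B4–B6, B1–B7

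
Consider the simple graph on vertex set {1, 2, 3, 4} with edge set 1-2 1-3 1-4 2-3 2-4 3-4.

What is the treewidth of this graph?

A width-3 tree decomposition is:
Bags: B1 = {1, 2, 3, 4}
Tree: (single bag)
A single bag containing all 4 vertices is trivially a valid decomposition of width 3. Conversely, {1, 2, 3, 4} is a clique of size 4, and the vertices of any clique must share a bag in every tree decomposition; so some bag has ≥ 4 vertices and tw(G) ≥ 3. Combining the bounds, tw(G) = 3.

3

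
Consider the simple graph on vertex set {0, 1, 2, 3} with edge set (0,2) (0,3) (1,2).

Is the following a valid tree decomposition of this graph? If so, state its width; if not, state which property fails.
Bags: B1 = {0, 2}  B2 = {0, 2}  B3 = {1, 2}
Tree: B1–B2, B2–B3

No — vertex 3 appears in no bag.

A tree decomposition must satisfy three properties: every vertex lies in some bag; for every edge, both endpoints lie together in some bag; and for every vertex, the bags containing it form a connected subtree. Here vertex 3 appears in no bag, so the decomposition is invalid.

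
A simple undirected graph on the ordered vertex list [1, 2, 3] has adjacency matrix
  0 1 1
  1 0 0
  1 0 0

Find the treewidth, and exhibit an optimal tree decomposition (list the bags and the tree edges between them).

The largest bag has 2 vertices, giving width 1; this decomposition certifies tw(G) ≤ 1. Any graph with an edge has treewidth ≥ 1, and G has the edge 3–1. Hence tw(G) = 1 exactly.

Treewidth 1.
One such decomposition:
Bags: B1 = {1, 3}  B2 = {1, 2}
Tree: B1–B2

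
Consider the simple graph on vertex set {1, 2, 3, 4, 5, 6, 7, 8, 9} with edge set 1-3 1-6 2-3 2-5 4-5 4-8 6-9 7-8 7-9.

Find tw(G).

A width-2 tree decomposition is:
Bags: B1 = {6, 7, 9}  B2 = {1, 6, 7}  B3 = {1, 3, 7}  B4 = {2, 3, 7}  B5 = {2, 5, 7}  B6 = {4, 5, 7}  B7 = {4, 7, 8}
Tree: B1–B2, B2–B3, B3–B4, B4–B5, B5–B6, B6–B7
Every bag has size at most 3, so the width is 3 − 1 = 2 and tw(G) ≤ 2. For the lower bound, G contains the cycle 7–9–6–1–3–2–5–4–8–7, so G is not a forest; only forests have treewidth ≤ 1, hence tw(G) ≥ 2. The upper and lower bounds meet at 2, so that is the treewidth.

2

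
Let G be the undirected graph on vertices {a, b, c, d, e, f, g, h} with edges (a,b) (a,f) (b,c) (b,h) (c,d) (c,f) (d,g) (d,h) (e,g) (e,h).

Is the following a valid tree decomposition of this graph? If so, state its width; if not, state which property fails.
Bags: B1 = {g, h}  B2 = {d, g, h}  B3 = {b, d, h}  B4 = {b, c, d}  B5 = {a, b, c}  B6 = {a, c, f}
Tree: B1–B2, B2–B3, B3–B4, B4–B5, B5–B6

No — vertex e appears in no bag.

A tree decomposition must satisfy three properties: every vertex lies in some bag; for every edge, both endpoints lie together in some bag; and for every vertex, the bags containing it form a connected subtree. Here vertex e appears in no bag, so the decomposition is invalid.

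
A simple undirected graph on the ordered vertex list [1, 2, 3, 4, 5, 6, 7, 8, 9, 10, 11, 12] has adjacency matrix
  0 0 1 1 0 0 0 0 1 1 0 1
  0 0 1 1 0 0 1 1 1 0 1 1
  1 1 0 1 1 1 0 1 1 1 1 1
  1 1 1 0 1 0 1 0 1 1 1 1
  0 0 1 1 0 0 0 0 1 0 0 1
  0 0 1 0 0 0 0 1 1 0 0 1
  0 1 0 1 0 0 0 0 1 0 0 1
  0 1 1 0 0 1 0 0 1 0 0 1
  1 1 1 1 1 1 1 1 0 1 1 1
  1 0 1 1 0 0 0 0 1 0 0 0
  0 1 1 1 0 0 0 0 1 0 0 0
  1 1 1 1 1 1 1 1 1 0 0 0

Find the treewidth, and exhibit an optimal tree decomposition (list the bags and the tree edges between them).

The largest bag has 5 vertices, giving width 4; this decomposition certifies tw(G) ≤ 4. Conversely, {2, 3, 8, 9, 12} is a clique of size 5, and the vertices of any clique must share a bag in every tree decomposition; so some bag has ≥ 5 vertices and tw(G) ≥ 4. Hence tw(G) = 4 exactly.

Treewidth 4.
One such decomposition:
Bags: B1 = {3, 4, 5, 9, 12}  B2 = {2, 3, 4, 9, 12}  B3 = {1, 3, 4, 9, 12}  B4 = {2, 3, 4, 9, 11}  B5 = {2, 3, 8, 9, 12}  B6 = {2, 4, 7, 9, 12}  B7 = {1, 3, 4, 9, 10}  B8 = {3, 6, 8, 9, 12}
Tree: B1–B2, B2–B3, B2–B4, B2–B5, B2–B6, B3–B7, B5–B8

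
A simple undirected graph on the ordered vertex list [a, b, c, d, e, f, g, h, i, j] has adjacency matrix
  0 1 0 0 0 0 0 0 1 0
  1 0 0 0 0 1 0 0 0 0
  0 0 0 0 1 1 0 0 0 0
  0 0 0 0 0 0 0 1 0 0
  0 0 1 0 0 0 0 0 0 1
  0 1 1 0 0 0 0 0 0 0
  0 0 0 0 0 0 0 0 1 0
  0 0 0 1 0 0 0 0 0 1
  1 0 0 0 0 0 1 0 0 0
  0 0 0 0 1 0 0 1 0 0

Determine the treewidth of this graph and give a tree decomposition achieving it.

Every bag has size at most 2, so the width is 2 − 1 = 1 and tw(G) ≤ 1. Since G has at least one edge (e.g. d–h), it is not an edgeless graph, so tw(G) ≥ 1. Combining the bounds, tw(G) = 1.

Treewidth 1.
One such decomposition:
Bags: B1 = {d, h}  B2 = {h, j}  B3 = {e, j}  B4 = {c, e}  B5 = {c, f}  B6 = {b, f}  B7 = {a, b}  B8 = {a, i}  B9 = {g, i}
Tree: B1–B2, B2–B3, B3–B4, B4–B5, B5–B6, B6–B7, B7–B8, B8–B9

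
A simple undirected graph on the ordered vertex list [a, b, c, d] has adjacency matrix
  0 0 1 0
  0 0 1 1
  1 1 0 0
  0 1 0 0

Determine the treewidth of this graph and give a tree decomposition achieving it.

Treewidth 1.
One such decomposition:
Bags: B1 = {a, c}  B2 = {b, c}  B3 = {b, d}
Tree: B1–B2, B2–B3

Every bag has size at most 2, so the width is 2 − 1 = 1 and tw(G) ≤ 1. G has an edge, so its treewidth is at least 1. The upper and lower bounds meet at 1, so that is the treewidth.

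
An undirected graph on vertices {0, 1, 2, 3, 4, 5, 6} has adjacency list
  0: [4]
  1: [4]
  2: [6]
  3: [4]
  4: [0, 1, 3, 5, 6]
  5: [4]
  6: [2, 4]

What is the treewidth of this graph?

1

A width-1 tree decomposition is:
Bags: B1 = {2, 6}  B2 = {4, 6}  B3 = {0, 4}  B4 = {3, 4}  B5 = {4, 5}  B6 = {1, 4}
Tree: B1–B2, B2–B3, B3–B4, B4–B5, B4–B6
The largest bag has 2 vertices, giving width 1; this decomposition certifies tw(G) ≤ 1. G has an edge, so its treewidth is at least 1. Therefore the treewidth is 1.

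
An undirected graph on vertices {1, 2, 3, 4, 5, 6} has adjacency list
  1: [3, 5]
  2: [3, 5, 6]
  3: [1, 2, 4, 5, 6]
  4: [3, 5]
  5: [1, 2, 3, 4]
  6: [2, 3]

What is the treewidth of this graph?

A width-2 tree decomposition is:
Bags: B1 = {2, 3, 5}  B2 = {1, 3, 5}  B3 = {3, 4, 5}  B4 = {2, 3, 6}
Tree: B1–B2, B2–B3, B1–B4
Every bag has size at most 3, so the width is 3 − 1 = 2 and tw(G) ≤ 2. On the other hand G contains the 3-clique {1, 3, 5}. A clique must lie in a single bag of any decomposition, so no decomposition can have width below 2. Hence tw(G) = 2 exactly.

2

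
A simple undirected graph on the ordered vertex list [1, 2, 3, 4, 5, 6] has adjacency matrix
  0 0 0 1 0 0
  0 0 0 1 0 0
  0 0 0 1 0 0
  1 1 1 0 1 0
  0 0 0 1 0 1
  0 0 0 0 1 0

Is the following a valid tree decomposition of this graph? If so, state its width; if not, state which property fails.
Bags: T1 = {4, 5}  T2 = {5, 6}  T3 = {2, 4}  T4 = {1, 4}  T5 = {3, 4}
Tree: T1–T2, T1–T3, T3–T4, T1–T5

Yes; width 1.

Vertex coverage: the bags together contain {1, 2, 3, 4, 5, 6}, the full vertex set. Edge coverage: each edge of G has both endpoints in at least one bag. Running intersection: for every vertex, the bags containing it form a connected subtree. All three properties hold, so this is a valid tree decomposition of width max|bag| − 1 = 1, and hence tw(G) ≤ 1.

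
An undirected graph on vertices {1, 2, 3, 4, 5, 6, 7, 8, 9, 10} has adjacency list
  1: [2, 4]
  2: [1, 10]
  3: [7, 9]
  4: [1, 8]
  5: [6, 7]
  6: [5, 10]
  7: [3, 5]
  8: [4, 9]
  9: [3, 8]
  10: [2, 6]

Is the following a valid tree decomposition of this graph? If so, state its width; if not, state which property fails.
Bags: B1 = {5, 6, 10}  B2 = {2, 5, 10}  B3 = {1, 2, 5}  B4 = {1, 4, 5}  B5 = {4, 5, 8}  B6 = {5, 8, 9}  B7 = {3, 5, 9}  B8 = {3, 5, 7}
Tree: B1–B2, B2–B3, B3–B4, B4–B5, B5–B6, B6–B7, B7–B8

Yes; width 2.

Checking the three conditions: (i) the bags cover all of {1, 2, 3, 4, 5, 6, 7, 8, 9, 10}; (ii) for each edge, some bag contains both endpoints; (iii) the bags containing any fixed vertex form a subtree. All hold, so the decomposition is valid with width 3 − 1 = 2.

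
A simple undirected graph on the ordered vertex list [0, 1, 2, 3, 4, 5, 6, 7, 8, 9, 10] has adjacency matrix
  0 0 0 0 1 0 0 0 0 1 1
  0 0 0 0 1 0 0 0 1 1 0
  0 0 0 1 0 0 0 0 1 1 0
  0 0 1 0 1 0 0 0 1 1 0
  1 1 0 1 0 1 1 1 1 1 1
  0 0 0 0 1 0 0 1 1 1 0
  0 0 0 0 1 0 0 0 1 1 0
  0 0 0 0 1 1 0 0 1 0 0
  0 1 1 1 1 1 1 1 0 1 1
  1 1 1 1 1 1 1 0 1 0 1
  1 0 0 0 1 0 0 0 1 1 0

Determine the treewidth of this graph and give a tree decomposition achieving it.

The largest bag has 4 vertices, giving width 3; this decomposition certifies tw(G) ≤ 3. Conversely, {2, 3, 8, 9} is a clique of size 4, and the vertices of any clique must share a bag in every tree decomposition; so some bag has ≥ 4 vertices and tw(G) ≥ 3. Therefore the treewidth is 3.

Treewidth 3.
One optimal decomposition is:
Bags: B1 = {3, 4, 8, 9}  B2 = {4, 6, 8, 9}  B3 = {4, 8, 9, 10}  B4 = {0, 4, 9, 10}  B5 = {4, 5, 8, 9}  B6 = {2, 3, 8, 9}  B7 = {1, 4, 8, 9}  B8 = {4, 5, 7, 8}
Tree: B1–B2, B2–B3, B3–B4, B1–B5, B1–B6, B5–B7, B5–B8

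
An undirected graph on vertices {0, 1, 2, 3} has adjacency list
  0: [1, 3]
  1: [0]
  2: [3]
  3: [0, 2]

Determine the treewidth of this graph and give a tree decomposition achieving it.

Treewidth 1.
Bags: B1 = {0, 1}  B2 = {0, 3}  B3 = {2, 3}
Tree: B1–B2, B2–B3

Each bag holds 2 vertices, so the decomposition has width 1, which upper-bounds the treewidth. Any graph with an edge has treewidth ≥ 1, and G has the edge 1–0. Therefore the treewidth is 1.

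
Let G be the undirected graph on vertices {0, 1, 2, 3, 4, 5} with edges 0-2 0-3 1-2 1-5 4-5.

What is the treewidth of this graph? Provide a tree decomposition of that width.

Treewidth 1.
One such decomposition:
Bags: B1 = {4, 5}  B2 = {1, 5}  B3 = {1, 2}  B4 = {0, 2}  B5 = {0, 3}
Tree: B1–B2, B2–B3, B3–B4, B4–B5

Each bag holds 2 vertices, so the decomposition has width 1, which upper-bounds the treewidth. Any graph with an edge has treewidth ≥ 1, and G has the edge 4–5. Therefore the treewidth is 1.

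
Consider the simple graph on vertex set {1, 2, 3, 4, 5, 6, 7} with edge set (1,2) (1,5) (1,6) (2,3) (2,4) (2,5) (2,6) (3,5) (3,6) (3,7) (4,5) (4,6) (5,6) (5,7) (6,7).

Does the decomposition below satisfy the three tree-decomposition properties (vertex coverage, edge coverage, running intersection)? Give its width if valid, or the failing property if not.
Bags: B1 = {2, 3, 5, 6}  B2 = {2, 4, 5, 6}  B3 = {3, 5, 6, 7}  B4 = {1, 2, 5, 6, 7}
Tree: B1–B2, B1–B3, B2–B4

A tree decomposition must satisfy three properties: every vertex lies in some bag; for every edge, both endpoints lie together in some bag; and for every vertex, the bags containing it form a connected subtree. Here bags containing vertex 7 are not connected in the tree, so the decomposition is invalid.

No — bags containing vertex 7 are not connected in the tree.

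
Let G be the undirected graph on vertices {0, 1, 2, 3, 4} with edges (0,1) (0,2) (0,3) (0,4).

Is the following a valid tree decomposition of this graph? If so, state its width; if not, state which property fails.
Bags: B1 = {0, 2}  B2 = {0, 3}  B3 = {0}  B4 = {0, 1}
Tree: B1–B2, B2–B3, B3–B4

No — vertex 4 appears in no bag.

A tree decomposition must satisfy three properties: every vertex lies in some bag; for every edge, both endpoints lie together in some bag; and for every vertex, the bags containing it form a connected subtree. Here vertex 4 appears in no bag, so the decomposition is invalid.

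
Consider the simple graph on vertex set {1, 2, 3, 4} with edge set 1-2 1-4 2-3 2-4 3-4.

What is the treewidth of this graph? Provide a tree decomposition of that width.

Treewidth 2.
One optimal decomposition is:
Bags: B1 = {1, 2, 4}  B2 = {2, 3, 4}
Tree: B1–B2

Each bag holds 3 vertices, so the decomposition has width 2, which upper-bounds the treewidth. On the other hand G contains the 3-clique {1, 2, 4}. A clique must lie in a single bag of any decomposition, so no decomposition can have width below 2. Combining the bounds, tw(G) = 2.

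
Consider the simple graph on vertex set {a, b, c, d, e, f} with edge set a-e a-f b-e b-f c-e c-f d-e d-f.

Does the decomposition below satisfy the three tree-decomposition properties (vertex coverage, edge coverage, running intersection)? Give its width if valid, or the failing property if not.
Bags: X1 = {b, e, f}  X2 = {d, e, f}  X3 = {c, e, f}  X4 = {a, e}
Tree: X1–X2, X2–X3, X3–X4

A tree decomposition must satisfy three properties: every vertex lies in some bag; for every edge, both endpoints lie together in some bag; and for every vertex, the bags containing it form a connected subtree. Here edge (f,a) lies in no bag, so the decomposition is invalid.

No — edge (f,a) lies in no bag.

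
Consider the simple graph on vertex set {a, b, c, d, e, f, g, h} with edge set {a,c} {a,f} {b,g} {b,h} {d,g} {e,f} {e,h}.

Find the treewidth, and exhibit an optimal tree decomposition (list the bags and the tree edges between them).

Treewidth 1.
One such decomposition:
Bags: B1 = {d, g}  B2 = {b, g}  B3 = {b, h}  B4 = {e, h}  B5 = {e, f}  B6 = {a, f}  B7 = {a, c}
Tree: B1–B2, B2–B3, B3–B4, B4–B5, B5–B6, B6–B7

Every bag has size at most 2, so the width is 2 − 1 = 1 and tw(G) ≤ 1. Any graph with an edge has treewidth ≥ 1, and G has the edge d–g. The upper and lower bounds meet at 1, so that is the treewidth.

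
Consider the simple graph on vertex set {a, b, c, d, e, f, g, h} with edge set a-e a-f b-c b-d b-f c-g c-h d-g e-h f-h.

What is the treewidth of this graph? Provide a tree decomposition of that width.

Treewidth 2.
One optimal decomposition is:
Bags: B1 = {a, e, h}  B2 = {a, f, h}  B3 = {c, f, h}  B4 = {b, c, f}  B5 = {b, c, g}  B6 = {b, d, g}
Tree: B1–B2, B2–B3, B3–B4, B4–B5, B5–B6

Every bag has size at most 3, so the width is 3 − 1 = 2 and tw(G) ≤ 2. For the lower bound, G contains the cycle e–a–f–h–e, so G is not a forest; only forests have treewidth ≤ 1, hence tw(G) ≥ 2. The upper and lower bounds meet at 2, so that is the treewidth.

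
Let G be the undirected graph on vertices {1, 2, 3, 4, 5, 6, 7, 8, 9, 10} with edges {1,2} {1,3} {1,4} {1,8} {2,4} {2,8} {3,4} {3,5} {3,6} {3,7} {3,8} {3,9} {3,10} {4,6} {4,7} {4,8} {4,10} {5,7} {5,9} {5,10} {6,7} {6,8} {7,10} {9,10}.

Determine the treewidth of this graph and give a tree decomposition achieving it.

Treewidth 3.
One such decomposition:
Bags: B1 = {3, 4, 6, 7}  B2 = {3, 4, 6, 8}  B3 = {1, 3, 4, 8}  B4 = {3, 4, 7, 10}  B5 = {3, 5, 7, 10}  B6 = {3, 5, 9, 10}  B7 = {1, 2, 4, 8}
Tree: B1–B2, B2–B3, B1–B4, B4–B5, B5–B6, B3–B7

Every bag has size at most 4, so the width is 4 − 1 = 3 and tw(G) ≤ 3. For the lower bound, the 4 vertices {1, 2, 4, 8} are pairwise adjacent, and any tree decomposition puts a clique entirely inside one bag — forcing width ≥ 3. Combining the bounds, tw(G) = 3.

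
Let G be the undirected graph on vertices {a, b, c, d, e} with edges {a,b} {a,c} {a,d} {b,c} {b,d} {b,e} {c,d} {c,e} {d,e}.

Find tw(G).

A width-3 tree decomposition is:
Bags: B1 = {b, c, d, e}  B2 = {a, b, c, d}
Tree: B1–B2
The largest bag has 4 vertices, giving width 3; this decomposition certifies tw(G) ≤ 3. For the lower bound, the 4 vertices {b, c, d, e} are pairwise adjacent, and any tree decomposition puts a clique entirely inside one bag — forcing width ≥ 3. Therefore the treewidth is 3.

3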